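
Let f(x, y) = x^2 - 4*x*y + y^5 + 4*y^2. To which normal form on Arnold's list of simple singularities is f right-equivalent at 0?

A4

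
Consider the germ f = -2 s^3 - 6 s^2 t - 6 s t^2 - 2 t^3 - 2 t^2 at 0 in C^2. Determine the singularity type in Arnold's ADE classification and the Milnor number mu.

The Hessian of f at 0 is [[0, 0], [0, -4]] with rank 1, so corank 1. A Groebner basis of the Jacobian ideal J(f) in C{s,t} is {s^2, t}; counting standard monomials gives mu = 2. Corank 1: A-series; mu = 2 gives A_2.

Type A_{2}, Milnor number mu = 2.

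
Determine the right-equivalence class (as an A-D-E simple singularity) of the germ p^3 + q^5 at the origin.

E_{8}

The Hessian of f at 0 has rank 0. Corank 2; j^3 = p^3 is a perfect cube, so E-series; the 5-jet and mu = 8 give E_8.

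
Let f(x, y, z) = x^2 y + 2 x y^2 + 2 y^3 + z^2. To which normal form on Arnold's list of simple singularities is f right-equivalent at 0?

D_{4}

The Hessian of f at 0 has rank 1. Corank 2; j^3 = y*(x^2 + 2*x*y + 2*y^2) splits into three distinct lines over C (the quadratic factor has nonzero discriminant), so D_4.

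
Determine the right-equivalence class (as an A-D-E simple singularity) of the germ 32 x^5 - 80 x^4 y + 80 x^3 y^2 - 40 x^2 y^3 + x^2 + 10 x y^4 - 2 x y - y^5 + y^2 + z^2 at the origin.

A4

The Hessian of f at 0 has rank 2. Corank 1: A-series; mu = 4 gives A_4.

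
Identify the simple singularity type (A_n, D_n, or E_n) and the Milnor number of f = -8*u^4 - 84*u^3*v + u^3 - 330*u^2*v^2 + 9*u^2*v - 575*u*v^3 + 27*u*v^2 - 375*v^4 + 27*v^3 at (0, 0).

The Hessian of f at 0 is [[0, 0], [0, 0]] with rank 0, so corank 2. A Groebner basis of the Jacobian ideal J(f) in C{u,v} is {3*u^2/4 + 9*u*v/2 + v^4 + v^3/4 + 27*v^2/4, u^3 - 99*u^2/4 - 297*u*v/2 + 75*v^3/4 - 891*v^2/4, u^2*v + 23*u^2/4 + 69*u*v/2 - 85*v^3/12 + 207*v^2/4, -u^2 + u*v^2 - 6*u*v + 8*v^3/3 - 9*v^2}; counting standard monomials gives mu = 7. Corank 2; j^3 = (u + 3*v)^3 is a perfect cube, so E-series; the 4-jet and mu = 7 give E_7.

Type E7, Milnor number mu = 7.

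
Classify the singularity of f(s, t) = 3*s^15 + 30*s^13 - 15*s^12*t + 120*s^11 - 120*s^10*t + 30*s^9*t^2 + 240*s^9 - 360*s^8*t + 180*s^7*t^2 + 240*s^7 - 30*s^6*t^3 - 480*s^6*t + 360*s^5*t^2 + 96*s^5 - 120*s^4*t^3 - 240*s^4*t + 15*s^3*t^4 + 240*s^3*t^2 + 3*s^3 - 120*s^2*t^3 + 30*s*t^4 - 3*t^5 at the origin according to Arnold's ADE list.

E8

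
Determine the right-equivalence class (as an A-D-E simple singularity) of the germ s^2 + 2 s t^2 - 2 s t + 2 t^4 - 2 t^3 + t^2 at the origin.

A_3

The Hessian of f at 0 is [[2, -2], [-2, 2]] with rank 1, so corank 1. A Groebner basis of the Jacobian ideal J(f) in C{s,t} is {s^2 + s - t, s*t + s - t, s + t^2 - t}; counting standard monomials gives mu = 3. Corank 1: A-series; mu = 3 gives A_3.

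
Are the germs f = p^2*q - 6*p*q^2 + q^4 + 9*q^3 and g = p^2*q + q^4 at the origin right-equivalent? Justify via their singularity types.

The Hessian of f at 0 has rank 0. Corank 2; j^3 = q*(p - 3*q)^2 has shape L^2 M (L != M), so D-series; mu = 5 gives D_5. The Hessian of g at 0 has rank 0. Corank 2; j^3 = p^2*q has shape L^2 M (L != M), so D-series; mu = 5 gives D_5. Both have type D_5, hence right-equivalent.

Yes.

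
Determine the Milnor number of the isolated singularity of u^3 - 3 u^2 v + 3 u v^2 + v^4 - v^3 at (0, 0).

The Hessian of f at 0 has rank 0. Corank 2; j^3 = (u - v)^3 is a perfect cube, so E-series; the 4-jet and mu = 6 give E_6.

6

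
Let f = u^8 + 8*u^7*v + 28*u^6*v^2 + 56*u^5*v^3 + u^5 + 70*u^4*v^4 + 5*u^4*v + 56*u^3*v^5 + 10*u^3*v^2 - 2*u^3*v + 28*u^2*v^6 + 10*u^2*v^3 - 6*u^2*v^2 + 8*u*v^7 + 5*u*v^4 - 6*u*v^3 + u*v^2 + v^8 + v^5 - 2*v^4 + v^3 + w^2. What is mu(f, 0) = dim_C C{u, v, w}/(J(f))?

9

The Hessian of f at 0 has rank 1. Corank 2; j^3 = v^2*(u + v) has shape L^2 M (L != M), so D-series; mu = 9 gives D_9.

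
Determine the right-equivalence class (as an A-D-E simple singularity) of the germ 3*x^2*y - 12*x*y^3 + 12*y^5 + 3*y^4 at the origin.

The Hessian of f at 0 has rank 0. Corank 2; j^3 = 3*x^2*y has shape L^2 M (L != M), so D-series; mu = 5 gives D_5.

D_5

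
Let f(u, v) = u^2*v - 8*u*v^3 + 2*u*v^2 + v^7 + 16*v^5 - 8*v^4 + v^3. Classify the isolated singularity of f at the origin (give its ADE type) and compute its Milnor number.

Type D_{8}, Milnor number mu = 8.

The Hessian of f at 0 is [[0, 0], [0, 0]] with rank 0, so corank 2. A Groebner basis of the Jacobian ideal J(f) in C{u,v} is {u^2*v^2 + u^2*v/2 + 16*u^2/7 - 235*u*v^2/28 + 263*u*v/112 + v^2/16, u^3 + 3*u^2*v + 64*u^2/7 - 235*u*v^2/7 + 263*u*v/28 + v^2/4, -u*v/4 + v^3 - v^2/4}; counting standard monomials gives mu = 8. Corank 2; j^3 = v*(u + v)^2 has shape L^2 M (L != M), so D-series; mu = 8 gives D_8.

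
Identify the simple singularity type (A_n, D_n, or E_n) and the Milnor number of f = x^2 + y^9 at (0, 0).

The Hessian of f at 0 has rank 1. Corank 1: A-series; mu = 8 gives A_8.

Type A8, Milnor number mu = 8.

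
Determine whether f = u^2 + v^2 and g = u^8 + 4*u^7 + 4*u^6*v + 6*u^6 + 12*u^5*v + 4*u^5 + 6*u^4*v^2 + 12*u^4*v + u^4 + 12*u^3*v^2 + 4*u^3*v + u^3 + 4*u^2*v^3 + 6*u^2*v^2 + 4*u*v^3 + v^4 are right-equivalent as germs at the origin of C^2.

No.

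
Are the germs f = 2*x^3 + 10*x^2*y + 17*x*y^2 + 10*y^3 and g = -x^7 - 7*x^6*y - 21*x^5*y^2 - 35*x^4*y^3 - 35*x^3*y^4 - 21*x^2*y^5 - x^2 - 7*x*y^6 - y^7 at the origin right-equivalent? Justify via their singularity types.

The Hessian of f at 0 is [[0, 0], [0, 0]] with rank 0, so corank 2. A Groebner basis of the Jacobian ideal J(f) in C{x,y} is {y^3, x^2 - 11*y^2/2, x*y + 5*y^2/2}; counting standard monomials gives mu = 4. Corank 2; j^3 = (x + 2*y)*(2*x^2 + 6*x*y + 5*y^2) splits into three distinct lines over C (the quadratic factor has nonzero discriminant), so D_4. The Hessian of g at 0 is [[-2, 0], [0, 0]] with rank 1, so corank 1. A Groebner basis of the Jacobian ideal J(g) in C{x,y} is {y^6, x}; counting standard monomials gives mu = 6. Corank 1: A-series; mu = 6 gives A_6. f is D_4 but g is A_6, hence not right-equivalent.

No.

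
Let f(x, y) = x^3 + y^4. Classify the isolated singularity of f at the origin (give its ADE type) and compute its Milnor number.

Type E_{6}, Milnor number mu = 6.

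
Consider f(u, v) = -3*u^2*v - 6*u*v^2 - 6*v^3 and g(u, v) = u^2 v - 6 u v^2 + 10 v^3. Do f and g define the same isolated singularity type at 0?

The Hessian of f at 0 has rank 0. Corank 2; j^3 = -3*v*(u^2 + 2*u*v + 2*v^2) splits into three distinct lines over C (the quadratic factor has nonzero discriminant), so D_4. The Hessian of g at 0 has rank 0. Corank 2; j^3 = v*(u^2 - 6*u*v + 10*v^2) splits into three distinct lines over C (the quadratic factor has nonzero discriminant), so D_4. Both have type D_4, hence right-equivalent.

Yes.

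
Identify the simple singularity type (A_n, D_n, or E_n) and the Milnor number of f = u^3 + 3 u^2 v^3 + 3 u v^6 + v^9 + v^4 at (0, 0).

Type E_6, Milnor number mu = 6.

The Hessian of f at 0 is [[0, 0], [0, 0]] with rank 0, so corank 2. A Groebner basis of the Jacobian ideal J(f) in C{u,v} is {v^3, u^2}; counting standard monomials gives mu = 6. Corank 2; j^3 = u^3 is a perfect cube, so E-series; the 4-jet and mu = 6 give E_6.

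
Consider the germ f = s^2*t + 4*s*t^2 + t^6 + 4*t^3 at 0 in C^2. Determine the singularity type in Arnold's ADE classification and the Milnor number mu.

The Hessian of f at 0 is [[0, 0], [0, 0]] with rank 0, so corank 2. A Groebner basis of the Jacobian ideal J(f) in C{s,t} is {s^2/6 + t^5 - 2*t^2/3, s^3 + 8*t^3, s*t + 2*t^2}; counting standard monomials gives mu = 7. Corank 2; j^3 = t*(s + 2*t)^2 has shape L^2 M (L != M), so D-series; mu = 7 gives D_7.

Type D_{7}, Milnor number mu = 7.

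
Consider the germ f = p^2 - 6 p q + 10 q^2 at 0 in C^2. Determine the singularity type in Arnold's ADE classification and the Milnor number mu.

Type A_1, Milnor number mu = 1.

The Hessian of f at 0 has rank 2. Corank 0: nondegenerate Morse point, so A_1.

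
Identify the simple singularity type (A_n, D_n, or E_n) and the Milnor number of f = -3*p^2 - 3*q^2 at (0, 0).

The Hessian of f at 0 has rank 2. Corank 0: nondegenerate Morse point, so A_1.

Type A_1, Milnor number mu = 1.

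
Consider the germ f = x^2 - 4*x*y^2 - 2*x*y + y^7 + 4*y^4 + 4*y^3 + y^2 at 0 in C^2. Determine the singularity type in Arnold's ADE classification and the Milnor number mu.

Type A_6, Milnor number mu = 6.

The Hessian of f at 0 is [[2, -2], [-2, 2]] with rank 1, so corank 1. A Groebner basis of the Jacobian ideal J(f) in C{x,y} is {x^3 - 3*x^2*y + 3*x^2/2 - 2*x*y + x/4 - y/4, -x/2 + y^2 + y/2}; counting standard monomials gives mu = 6. Corank 1: A-series; mu = 6 gives A_6.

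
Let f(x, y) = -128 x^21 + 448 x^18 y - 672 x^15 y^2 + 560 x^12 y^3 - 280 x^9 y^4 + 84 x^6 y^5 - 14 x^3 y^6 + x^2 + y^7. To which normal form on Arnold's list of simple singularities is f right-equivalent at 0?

A_{6}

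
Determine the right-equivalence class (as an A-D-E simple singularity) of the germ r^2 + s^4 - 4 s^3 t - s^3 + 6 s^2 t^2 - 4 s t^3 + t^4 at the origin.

The Hessian of f at 0 has rank 1. Corank 2; j^3 = -s^3 is a perfect cube, so E-series; the 4-jet and mu = 6 give E_6.

E_6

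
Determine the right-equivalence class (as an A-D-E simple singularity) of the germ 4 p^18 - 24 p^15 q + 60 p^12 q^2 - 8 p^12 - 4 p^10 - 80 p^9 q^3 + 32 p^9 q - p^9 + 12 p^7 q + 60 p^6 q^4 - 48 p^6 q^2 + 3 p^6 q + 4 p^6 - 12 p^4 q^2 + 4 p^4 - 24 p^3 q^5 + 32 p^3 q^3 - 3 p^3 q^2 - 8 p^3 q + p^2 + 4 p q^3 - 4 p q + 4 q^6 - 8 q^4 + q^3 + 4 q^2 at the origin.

The Hessian of f at 0 has rank 1. Corank 1: A-series; mu = 2 gives A_2.

A_{2}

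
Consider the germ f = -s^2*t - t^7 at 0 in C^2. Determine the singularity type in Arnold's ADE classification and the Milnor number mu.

Type D8, Milnor number mu = 8.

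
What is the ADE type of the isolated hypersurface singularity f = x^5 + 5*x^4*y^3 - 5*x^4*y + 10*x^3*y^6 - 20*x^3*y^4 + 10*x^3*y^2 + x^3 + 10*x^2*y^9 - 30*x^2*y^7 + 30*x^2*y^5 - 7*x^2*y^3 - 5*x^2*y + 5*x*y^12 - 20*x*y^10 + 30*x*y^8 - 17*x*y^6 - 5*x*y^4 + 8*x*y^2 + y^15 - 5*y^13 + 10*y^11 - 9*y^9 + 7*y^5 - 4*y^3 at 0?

D6

The Hessian of f at 0 has rank 0. Corank 2; j^3 = (x - 2*y)^2*(x - y) has shape L^2 M (L != M), so D-series; mu = 6 gives D_6.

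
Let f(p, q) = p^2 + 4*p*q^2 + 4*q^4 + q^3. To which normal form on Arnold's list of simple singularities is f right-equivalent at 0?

The Hessian of f at 0 has rank 1. Corank 1: A-series; mu = 2 gives A_2.

A_{2}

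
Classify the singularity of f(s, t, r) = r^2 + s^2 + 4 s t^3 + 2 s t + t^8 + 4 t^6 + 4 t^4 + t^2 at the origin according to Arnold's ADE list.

A7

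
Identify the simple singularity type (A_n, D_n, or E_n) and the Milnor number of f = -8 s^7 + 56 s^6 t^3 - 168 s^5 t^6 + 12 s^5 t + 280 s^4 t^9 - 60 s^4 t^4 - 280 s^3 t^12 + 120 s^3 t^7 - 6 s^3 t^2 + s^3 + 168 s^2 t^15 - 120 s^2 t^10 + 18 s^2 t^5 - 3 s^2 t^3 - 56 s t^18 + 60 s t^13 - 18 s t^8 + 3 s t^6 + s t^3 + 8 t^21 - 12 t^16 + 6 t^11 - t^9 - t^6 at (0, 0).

The Hessian of f at 0 has rank 0. Corank 2; j^3 = s^3 is a perfect cube, so E-series; the 4-jet and mu = 7 give E_7.

Type E_{7}, Milnor number mu = 7.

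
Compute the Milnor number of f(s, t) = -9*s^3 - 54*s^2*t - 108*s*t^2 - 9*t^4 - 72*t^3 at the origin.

6

The Hessian of f at 0 has rank 0. Corank 2; j^3 = -9*(s + 2*t)^3 is a perfect cube, so E-series; the 4-jet and mu = 6 give E_6.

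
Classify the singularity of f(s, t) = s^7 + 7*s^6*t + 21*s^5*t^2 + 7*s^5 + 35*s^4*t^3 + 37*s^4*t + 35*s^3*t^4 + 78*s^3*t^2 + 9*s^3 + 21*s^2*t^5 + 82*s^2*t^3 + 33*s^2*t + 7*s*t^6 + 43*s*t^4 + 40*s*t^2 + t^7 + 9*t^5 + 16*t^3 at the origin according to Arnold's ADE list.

D6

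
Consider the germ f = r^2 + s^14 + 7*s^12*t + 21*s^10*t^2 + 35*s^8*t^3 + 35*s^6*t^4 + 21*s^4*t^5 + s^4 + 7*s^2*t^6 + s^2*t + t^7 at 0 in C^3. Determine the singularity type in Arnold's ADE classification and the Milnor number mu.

Type D8, Milnor number mu = 8.

The Hessian of f at 0 has rank 1. Corank 2; j^3 = s^2*t has shape L^2 M (L != M), so D-series; mu = 8 gives D_8.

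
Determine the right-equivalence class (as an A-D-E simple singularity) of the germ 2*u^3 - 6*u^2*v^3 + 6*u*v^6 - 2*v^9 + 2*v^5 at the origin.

E8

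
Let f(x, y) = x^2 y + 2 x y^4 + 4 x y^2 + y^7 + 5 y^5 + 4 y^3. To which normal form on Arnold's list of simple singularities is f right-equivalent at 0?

D_{6}

The Hessian of f at 0 has rank 0. Corank 2; j^3 = y*(x + 2*y)^2 has shape L^2 M (L != M), so D-series; mu = 6 gives D_6.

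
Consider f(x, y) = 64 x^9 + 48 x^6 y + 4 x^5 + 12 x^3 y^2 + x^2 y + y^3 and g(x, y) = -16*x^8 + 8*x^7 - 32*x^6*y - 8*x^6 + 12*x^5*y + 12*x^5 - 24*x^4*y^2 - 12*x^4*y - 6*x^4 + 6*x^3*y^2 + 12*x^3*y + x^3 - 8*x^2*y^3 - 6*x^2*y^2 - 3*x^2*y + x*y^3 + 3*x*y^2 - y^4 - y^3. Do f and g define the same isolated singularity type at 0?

No.

The Hessian of f at 0 is [[0, 0], [0, 0]] with rank 0, so corank 2. A Groebner basis of the Jacobian ideal J(f) in C{x,y} is {y^3, x^2 + 3*y^2, x*y}; counting standard monomials gives mu = 4. Corank 2; j^3 = y*(x^2 + y^2) splits into three distinct lines over C (the quadratic factor has nonzero discriminant), so D_4. The Hessian of g at 0 is [[0, 0], [0, 0]] with rank 0, so corank 2. A Groebner basis of the Jacobian ideal J(g) in C{x,y} is {3*x^2/2 - 3*x*y + y^4 + y^3/2 + 3*y^2/2, x^3 + 15*x^2/2 - 15*x*y + 3*y^3/2 + 15*y^2/2, x^2*y + 11*x^2/2 - 11*x*y + 5*y^3/6 + 11*y^2/2, 3*x^2 + x*y^2 - 6*x*y + 3*y^2}; counting standard monomials gives mu = 7. Corank 2; j^3 = (x - y)^3 is a perfect cube, so E-series; the 4-jet and mu = 7 give E_7. f is D_4 but g is E_7, hence not right-equivalent.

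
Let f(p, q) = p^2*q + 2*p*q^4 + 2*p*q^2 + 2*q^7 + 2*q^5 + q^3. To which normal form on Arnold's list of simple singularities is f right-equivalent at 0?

The Hessian of f at 0 has rank 0. Corank 2; j^3 = q*(p + q)^2 has shape L^2 M (L != M), so D-series; mu = 8 gives D_8.

D8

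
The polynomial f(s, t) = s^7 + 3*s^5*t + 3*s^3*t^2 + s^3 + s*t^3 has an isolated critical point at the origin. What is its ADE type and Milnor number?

Type E_7, Milnor number mu = 7.

The Hessian of f at 0 has rank 0. Corank 2; j^3 = s^3 is a perfect cube, so E-series; the 4-jet and mu = 7 give E_7.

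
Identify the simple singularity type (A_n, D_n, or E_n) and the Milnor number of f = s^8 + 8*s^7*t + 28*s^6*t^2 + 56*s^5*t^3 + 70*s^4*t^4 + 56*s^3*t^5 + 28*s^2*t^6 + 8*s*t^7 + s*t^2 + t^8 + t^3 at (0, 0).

Type D_9, Milnor number mu = 9.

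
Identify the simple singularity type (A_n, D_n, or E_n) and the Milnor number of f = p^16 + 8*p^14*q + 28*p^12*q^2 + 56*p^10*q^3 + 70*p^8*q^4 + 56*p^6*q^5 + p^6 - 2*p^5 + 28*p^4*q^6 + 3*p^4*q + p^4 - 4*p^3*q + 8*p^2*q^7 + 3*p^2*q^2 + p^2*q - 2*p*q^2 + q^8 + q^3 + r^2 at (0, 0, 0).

The Hessian of f at 0 has rank 1. Corank 2; j^3 = q*(p - q)^2 has shape L^2 M (L != M), so D-series; mu = 9 gives D_9.

Type D9, Milnor number mu = 9.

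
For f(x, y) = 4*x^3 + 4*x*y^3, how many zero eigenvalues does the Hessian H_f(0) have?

2

The Hessian at 0 is [[0, 0], [0, 0]] of rank 0; hence corank 2.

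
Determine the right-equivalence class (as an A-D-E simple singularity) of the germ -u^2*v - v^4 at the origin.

D_{5}

The Hessian of f at 0 is [[0, 0], [0, 0]] with rank 0, so corank 2. A Groebner basis of the Jacobian ideal J(f) in C{u,v} is {u^3, u^2/4 + v^3, u*v}; counting standard monomials gives mu = 5. Corank 2; j^3 = -u^2*v has shape L^2 M (L != M), so D-series; mu = 5 gives D_5.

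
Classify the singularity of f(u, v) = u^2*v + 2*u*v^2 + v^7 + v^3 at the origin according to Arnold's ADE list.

D8

The Hessian of f at 0 is [[0, 0], [0, 0]] with rank 0, so corank 2. A Groebner basis of the Jacobian ideal J(f) in C{u,v} is {u^2/7 + v^6 - v^2/7, u^3 + v^3, u*v + v^2}; counting standard monomials gives mu = 8. Corank 2; j^3 = v*(u + v)^2 has shape L^2 M (L != M), so D-series; mu = 8 gives D_8.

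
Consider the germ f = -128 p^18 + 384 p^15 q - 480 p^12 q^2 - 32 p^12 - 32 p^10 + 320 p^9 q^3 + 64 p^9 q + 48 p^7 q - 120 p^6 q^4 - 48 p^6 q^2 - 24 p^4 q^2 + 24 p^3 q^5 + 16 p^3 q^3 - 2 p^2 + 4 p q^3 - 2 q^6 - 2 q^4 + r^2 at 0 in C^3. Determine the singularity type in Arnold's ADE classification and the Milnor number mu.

Type A3, Milnor number mu = 3.

The Hessian of f at 0 has rank 2. Corank 1: A-series; mu = 3 gives A_3.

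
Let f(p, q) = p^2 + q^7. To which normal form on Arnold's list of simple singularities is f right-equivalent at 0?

A6

The Hessian of f at 0 is [[2, 0], [0, 0]] with rank 1, so corank 1. A Groebner basis of the Jacobian ideal J(f) in C{p,q} is {q^6, p}; counting standard monomials gives mu = 6. Corank 1: A-series; mu = 6 gives A_6.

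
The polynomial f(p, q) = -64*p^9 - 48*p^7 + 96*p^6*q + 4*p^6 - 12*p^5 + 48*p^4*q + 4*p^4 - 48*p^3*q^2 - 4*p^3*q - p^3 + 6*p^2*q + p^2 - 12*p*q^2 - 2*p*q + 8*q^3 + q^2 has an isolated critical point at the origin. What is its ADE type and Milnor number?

Type A_2, Milnor number mu = 2.

The Hessian of f at 0 is [[2, -2], [-2, 2]] with rank 1, so corank 1. A Groebner basis of the Jacobian ideal J(f) in C{p,q} is {q^2, p - q}; counting standard monomials gives mu = 2. Corank 1: A-series; mu = 2 gives A_2.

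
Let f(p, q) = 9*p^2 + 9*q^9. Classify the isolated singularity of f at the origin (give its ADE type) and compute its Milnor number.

The Hessian of f at 0 has rank 1. Corank 1: A-series; mu = 8 gives A_8.

Type A8, Milnor number mu = 8.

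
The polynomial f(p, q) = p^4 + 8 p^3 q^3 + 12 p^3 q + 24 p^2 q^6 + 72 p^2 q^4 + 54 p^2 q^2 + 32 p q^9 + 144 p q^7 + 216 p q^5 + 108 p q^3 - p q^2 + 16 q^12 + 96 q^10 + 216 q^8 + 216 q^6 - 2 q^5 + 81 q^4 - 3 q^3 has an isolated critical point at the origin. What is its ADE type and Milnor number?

The Hessian of f at 0 has rank 0. Corank 2; j^3 = -q^2*(p + 3*q) has shape L^2 M (L != M), so D-series; mu = 5 gives D_5.

Type D_5, Milnor number mu = 5.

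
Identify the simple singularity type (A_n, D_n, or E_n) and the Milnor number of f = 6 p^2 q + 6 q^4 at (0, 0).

Type D5, Milnor number mu = 5.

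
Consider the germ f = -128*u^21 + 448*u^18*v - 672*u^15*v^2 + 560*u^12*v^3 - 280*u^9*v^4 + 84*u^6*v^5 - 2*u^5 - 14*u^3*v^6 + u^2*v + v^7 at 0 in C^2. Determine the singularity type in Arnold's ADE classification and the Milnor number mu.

Type D_{8}, Milnor number mu = 8.

The Hessian of f at 0 has rank 0. Corank 2; j^3 = u^2*v has shape L^2 M (L != M), so D-series; mu = 8 gives D_8.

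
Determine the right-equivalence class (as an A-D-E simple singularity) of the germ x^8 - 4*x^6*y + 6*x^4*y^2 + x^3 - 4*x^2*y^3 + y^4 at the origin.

E_{6}

The Hessian of f at 0 has rank 0. Corank 2; j^3 = x^3 is a perfect cube, so E-series; the 4-jet and mu = 6 give E_6.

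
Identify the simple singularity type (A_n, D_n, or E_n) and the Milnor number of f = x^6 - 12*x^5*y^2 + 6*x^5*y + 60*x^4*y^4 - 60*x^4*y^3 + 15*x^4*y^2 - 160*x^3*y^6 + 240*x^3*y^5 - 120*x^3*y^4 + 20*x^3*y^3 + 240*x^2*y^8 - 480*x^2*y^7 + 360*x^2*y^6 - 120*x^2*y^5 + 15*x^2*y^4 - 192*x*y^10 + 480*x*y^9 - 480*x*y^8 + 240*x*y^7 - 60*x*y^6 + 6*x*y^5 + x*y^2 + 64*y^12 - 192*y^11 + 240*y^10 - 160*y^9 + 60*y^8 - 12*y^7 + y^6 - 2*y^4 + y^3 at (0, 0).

Type D_7, Milnor number mu = 7.

The Hessian of f at 0 has rank 0. Corank 2; j^3 = y^2*(x + y) has shape L^2 M (L != M), so D-series; mu = 7 gives D_7.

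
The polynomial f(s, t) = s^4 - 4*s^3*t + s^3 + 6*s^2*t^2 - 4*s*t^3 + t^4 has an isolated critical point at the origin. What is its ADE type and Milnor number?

The Hessian of f at 0 is [[0, 0], [0, 0]] with rank 0, so corank 2. A Groebner basis of the Jacobian ideal J(f) in C{s,t} is {t^4, s*t^2 - t^3/3, s^2}; counting standard monomials gives mu = 6. Corank 2; j^3 = s^3 is a perfect cube, so E-series; the 4-jet and mu = 6 give E_6.

Type E6, Milnor number mu = 6.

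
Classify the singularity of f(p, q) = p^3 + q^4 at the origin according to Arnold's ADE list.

The Hessian of f at 0 has rank 0. Corank 2; j^3 = p^3 is a perfect cube, so E-series; the 4-jet and mu = 6 give E_6.

E_{6}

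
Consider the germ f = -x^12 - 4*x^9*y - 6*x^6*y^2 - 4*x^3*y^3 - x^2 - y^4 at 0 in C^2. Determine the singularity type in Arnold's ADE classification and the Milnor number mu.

The Hessian of f at 0 is [[-2, 0], [0, 0]] with rank 1, so corank 1. A Groebner basis of the Jacobian ideal J(f) in C{x,y} is {y^3, x}; counting standard monomials gives mu = 3. Corank 1: A-series; mu = 3 gives A_3.

Type A3, Milnor number mu = 3.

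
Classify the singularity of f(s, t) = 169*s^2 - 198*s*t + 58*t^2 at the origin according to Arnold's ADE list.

A_{1}

The Hessian of f at 0 has rank 2. Corank 0: nondegenerate Morse point, so A_1.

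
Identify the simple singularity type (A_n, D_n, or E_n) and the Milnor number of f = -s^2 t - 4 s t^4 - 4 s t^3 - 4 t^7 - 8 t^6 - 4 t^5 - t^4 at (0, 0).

Type D5, Milnor number mu = 5.

The Hessian of f at 0 has rank 0. Corank 2; j^3 = -s^2*t has shape L^2 M (L != M), so D-series; mu = 5 gives D_5.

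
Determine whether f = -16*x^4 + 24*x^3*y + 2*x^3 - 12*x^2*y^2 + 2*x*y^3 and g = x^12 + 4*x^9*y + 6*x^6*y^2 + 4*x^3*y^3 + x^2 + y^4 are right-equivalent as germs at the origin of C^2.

No.

The Hessian of f at 0 has rank 0. Corank 2; j^3 = 2*x^3 is a perfect cube, so E-series; the 4-jet and mu = 7 give E_7. The Hessian of g at 0 has rank 1. Corank 1: A-series; mu = 3 gives A_3. f is E_7 but g is A_3, hence not right-equivalent.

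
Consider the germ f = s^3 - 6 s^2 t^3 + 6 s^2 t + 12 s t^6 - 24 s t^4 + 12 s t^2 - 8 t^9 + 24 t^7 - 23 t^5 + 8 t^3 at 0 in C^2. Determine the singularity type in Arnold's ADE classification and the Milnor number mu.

The Hessian of f at 0 has rank 0. Corank 2; j^3 = (s + 2*t)^3 is a perfect cube, so E-series; the 5-jet and mu = 8 give E_8.

Type E8, Milnor number mu = 8.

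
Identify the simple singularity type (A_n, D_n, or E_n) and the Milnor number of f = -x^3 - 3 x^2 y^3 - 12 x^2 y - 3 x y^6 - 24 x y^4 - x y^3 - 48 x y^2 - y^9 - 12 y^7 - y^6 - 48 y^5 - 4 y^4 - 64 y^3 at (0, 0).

The Hessian of f at 0 is [[0, 0], [0, 0]] with rank 0, so corank 2. A Groebner basis of the Jacobian ideal J(f) in C{x,y} is {x^3 + 12*x^2*y + 384*x^2 + 3072*x*y + 6144*y^2, -12*x^2 + x*y^2 - 96*x*y - 192*y^2, 3*x^2 + 24*x*y + y^3 + 48*y^2}; counting standard monomials gives mu = 7. Corank 2; j^3 = -(x + 4*y)^3 is a perfect cube, so E-series; the 4-jet and mu = 7 give E_7.

Type E_{7}, Milnor number mu = 7.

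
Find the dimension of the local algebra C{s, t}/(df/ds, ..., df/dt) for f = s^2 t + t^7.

8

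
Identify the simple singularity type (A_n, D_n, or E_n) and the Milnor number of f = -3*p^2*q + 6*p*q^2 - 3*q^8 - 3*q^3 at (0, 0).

Type D9, Milnor number mu = 9.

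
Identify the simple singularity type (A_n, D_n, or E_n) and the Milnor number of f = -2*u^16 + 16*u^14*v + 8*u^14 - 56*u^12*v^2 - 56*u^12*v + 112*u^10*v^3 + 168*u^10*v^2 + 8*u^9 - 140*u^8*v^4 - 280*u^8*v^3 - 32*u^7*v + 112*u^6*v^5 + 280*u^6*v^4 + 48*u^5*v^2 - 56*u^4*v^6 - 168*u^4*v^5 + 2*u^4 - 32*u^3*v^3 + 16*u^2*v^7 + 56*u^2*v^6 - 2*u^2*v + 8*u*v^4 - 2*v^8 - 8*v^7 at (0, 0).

Type D_{9}, Milnor number mu = 9.

The Hessian of f at 0 has rank 0. Corank 2; j^3 = -2*u^2*v has shape L^2 M (L != M), so D-series; mu = 9 gives D_9.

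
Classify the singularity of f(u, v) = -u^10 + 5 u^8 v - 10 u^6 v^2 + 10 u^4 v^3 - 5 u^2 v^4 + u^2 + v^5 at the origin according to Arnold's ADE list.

A_{4}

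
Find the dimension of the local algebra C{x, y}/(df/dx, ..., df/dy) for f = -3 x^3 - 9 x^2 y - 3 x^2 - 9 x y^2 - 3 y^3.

2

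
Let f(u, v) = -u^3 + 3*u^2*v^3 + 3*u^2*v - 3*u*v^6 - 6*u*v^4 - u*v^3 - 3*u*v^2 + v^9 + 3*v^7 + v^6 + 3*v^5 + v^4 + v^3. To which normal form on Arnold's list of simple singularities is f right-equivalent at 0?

E_{7}

The Hessian of f at 0 has rank 0. Corank 2; j^3 = -(u - v)^3 is a perfect cube, so E-series; the 4-jet and mu = 7 give E_7.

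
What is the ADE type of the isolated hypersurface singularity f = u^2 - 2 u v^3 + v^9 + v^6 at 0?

A8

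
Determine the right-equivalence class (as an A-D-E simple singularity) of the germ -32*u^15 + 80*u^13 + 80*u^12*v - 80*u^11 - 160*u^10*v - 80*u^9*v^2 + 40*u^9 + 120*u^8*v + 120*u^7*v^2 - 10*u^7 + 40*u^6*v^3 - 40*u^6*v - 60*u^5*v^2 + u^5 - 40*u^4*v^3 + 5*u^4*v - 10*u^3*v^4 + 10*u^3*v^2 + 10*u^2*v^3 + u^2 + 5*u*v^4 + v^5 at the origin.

A_4

The Hessian of f at 0 is [[2, 0], [0, 0]] with rank 1, so corank 1. A Groebner basis of the Jacobian ideal J(f) in C{u,v} is {v^4, u}; counting standard monomials gives mu = 4. Corank 1: A-series; mu = 4 gives A_4.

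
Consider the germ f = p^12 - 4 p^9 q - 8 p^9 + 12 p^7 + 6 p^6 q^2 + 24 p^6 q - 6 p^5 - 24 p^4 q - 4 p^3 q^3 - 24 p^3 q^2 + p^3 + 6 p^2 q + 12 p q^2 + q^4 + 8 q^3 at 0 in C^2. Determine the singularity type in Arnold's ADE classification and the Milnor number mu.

Type E_{6}, Milnor number mu = 6.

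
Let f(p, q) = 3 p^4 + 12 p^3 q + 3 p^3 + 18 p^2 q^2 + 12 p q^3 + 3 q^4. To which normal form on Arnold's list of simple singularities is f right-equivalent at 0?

E6

The Hessian of f at 0 has rank 0. Corank 2; j^3 = 3*p^3 is a perfect cube, so E-series; the 4-jet and mu = 6 give E_6.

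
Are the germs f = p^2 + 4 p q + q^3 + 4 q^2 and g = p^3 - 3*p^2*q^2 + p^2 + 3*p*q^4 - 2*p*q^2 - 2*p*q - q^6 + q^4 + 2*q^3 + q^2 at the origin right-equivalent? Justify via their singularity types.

Yes.

The Hessian of f at 0 is [[2, 4], [4, 8]] with rank 1, so corank 1. A Groebner basis of the Jacobian ideal J(f) in C{p,q} is {q^2, p + 2*q}; counting standard monomials gives mu = 2. Corank 1: A-series; mu = 2 gives A_2. The Hessian of g at 0 is [[2, -2], [-2, 2]] with rank 1, so corank 1. A Groebner basis of the Jacobian ideal J(g) in C{p,q} is {q^2, p - q}; counting standard monomials gives mu = 2. Corank 1: A-series; mu = 2 gives A_2. Both have type A_2, hence right-equivalent.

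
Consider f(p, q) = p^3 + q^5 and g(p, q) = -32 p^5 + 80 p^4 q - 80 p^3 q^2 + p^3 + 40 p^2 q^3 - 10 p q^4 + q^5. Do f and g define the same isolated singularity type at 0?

Yes.

The Hessian of f at 0 is [[0, 0], [0, 0]] with rank 0, so corank 2. A Groebner basis of the Jacobian ideal J(f) in C{p,q} is {q^4, p^2}; counting standard monomials gives mu = 8. Corank 2; j^3 = p^3 is a perfect cube, so E-series; the 5-jet and mu = 8 give E_8. The Hessian of g at 0 is [[0, 0], [0, 0]] with rank 0, so corank 2. A Groebner basis of the Jacobian ideal J(g) in C{p,q} is {q^5, p*q^3 - q^4/8, p^2}; counting standard monomials gives mu = 8. Corank 2; j^3 = p^3 is a perfect cube, so E-series; the 5-jet and mu = 8 give E_8. Both have type E_8, hence right-equivalent.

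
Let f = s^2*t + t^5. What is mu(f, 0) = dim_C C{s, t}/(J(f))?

6

The Hessian of f at 0 has rank 0. Corank 2; j^3 = s^2*t has shape L^2 M (L != M), so D-series; mu = 6 gives D_6.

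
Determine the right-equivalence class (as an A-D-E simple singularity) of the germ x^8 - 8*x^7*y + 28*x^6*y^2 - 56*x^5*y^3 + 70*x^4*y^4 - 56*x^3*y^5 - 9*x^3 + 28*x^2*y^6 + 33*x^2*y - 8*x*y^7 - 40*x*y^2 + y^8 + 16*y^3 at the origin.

The Hessian of f at 0 is [[0, 0], [0, 0]] with rank 0, so corank 2. A Groebner basis of the Jacobian ideal J(f) in C{x,y} is {6561*x*y/8 + y^7 - 2187*y^2/2, x*y^2 - 4*y^3/3, x^2 - 7*x*y/3 + 4*y^2/3}; counting standard monomials gives mu = 9. Corank 2; j^3 = -(x - y)*(3*x - 4*y)^2 has shape L^2 M (L != M), so D-series; mu = 9 gives D_9.

D9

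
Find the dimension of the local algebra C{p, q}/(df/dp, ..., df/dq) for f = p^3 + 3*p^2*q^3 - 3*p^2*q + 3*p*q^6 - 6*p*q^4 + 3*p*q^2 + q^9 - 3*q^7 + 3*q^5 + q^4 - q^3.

The Hessian of f at 0 has rank 0. Corank 2; j^3 = (p - q)^3 is a perfect cube, so E-series; the 4-jet and mu = 6 give E_6.

6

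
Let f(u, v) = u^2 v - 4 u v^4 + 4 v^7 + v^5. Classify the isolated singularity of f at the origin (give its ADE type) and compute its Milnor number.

Type D_6, Milnor number mu = 6.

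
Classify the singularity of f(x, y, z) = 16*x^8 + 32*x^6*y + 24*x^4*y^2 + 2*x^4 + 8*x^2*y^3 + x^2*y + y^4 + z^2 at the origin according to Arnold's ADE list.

D_5

The Hessian of f at 0 is [[0, 0, 0], [0, 0, 0], [0, 0, 2]] with rank 1, so corank 2. A Groebner basis of the Jacobian ideal J(f) in C{x,y,z} is {x^3, x^2/4 + y^3, x*y, z}; counting standard monomials gives mu = 5. Corank 2; j^3 = x^2*y has shape L^2 M (L != M), so D-series; mu = 5 gives D_5.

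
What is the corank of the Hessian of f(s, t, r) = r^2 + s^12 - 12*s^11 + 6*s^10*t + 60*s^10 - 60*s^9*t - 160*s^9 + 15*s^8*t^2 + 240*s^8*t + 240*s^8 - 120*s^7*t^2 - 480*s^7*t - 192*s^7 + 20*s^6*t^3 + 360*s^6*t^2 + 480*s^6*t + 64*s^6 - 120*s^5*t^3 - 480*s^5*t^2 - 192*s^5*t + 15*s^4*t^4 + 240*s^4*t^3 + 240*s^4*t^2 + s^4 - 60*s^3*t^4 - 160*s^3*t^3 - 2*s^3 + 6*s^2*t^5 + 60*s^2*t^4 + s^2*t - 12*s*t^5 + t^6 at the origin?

2

Hessian at 0 has rank 1.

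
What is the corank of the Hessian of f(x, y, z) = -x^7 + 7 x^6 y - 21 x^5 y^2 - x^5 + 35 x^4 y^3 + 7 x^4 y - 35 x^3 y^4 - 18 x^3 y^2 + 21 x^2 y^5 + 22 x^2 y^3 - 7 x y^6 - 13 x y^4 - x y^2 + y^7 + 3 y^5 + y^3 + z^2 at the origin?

2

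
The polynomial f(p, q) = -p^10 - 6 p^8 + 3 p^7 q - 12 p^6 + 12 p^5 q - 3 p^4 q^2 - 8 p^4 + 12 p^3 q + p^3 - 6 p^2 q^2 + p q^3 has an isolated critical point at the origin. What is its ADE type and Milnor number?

Type E_7, Milnor number mu = 7.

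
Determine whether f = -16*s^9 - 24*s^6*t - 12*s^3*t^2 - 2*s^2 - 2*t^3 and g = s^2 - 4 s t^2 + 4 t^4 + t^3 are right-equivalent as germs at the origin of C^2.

The Hessian of f at 0 has rank 1. Corank 1: A-series; mu = 2 gives A_2. The Hessian of g at 0 has rank 1. Corank 1: A-series; mu = 2 gives A_2. Both have type A_2, hence right-equivalent.

Yes.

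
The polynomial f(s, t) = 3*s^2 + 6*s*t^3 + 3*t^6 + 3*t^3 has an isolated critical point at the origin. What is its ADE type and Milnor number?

The Hessian of f at 0 has rank 1. Corank 1: A-series; mu = 2 gives A_2.

Type A_2, Milnor number mu = 2.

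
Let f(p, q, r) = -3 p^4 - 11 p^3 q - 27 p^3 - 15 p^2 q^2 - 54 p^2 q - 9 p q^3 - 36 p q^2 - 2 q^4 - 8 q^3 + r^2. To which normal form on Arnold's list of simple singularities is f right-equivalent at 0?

The Hessian of f at 0 is [[0, 0, 0], [0, 0, 0], [0, 0, 2]] with rank 1, so corank 2. A Groebner basis of the Jacobian ideal J(f) in C{p,q,r} is {19683*p^2 + 26244*p*q + q^4 + 27*q^3 + 8748*q^2, p^3 + 270*p^2 + 360*p*q + 2*q^3/3 + 120*q^2, p^2*q - 243*p^2 - 324*p*q - 7*q^3/9 - 108*q^2, 162*p^2 + p*q^2 + 216*p*q + 8*q^3/9 + 72*q^2, r}; counting standard monomials gives mu = 7. Corank 2; j^3 = -(3*p + 2*q)^3 is a perfect cube, so E-series; the 4-jet and mu = 7 give E_7.

E_7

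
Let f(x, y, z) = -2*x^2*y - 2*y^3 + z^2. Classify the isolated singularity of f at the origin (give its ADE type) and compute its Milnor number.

The Hessian of f at 0 has rank 1. Corank 2; j^3 = -2*y*(x^2 + y^2) splits into three distinct lines over C (the quadratic factor has nonzero discriminant), so D_4.

Type D_{4}, Milnor number mu = 4.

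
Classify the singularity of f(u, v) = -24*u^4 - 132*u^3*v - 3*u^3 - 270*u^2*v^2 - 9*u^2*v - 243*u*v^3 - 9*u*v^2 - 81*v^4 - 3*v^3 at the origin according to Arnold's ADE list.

E_{7}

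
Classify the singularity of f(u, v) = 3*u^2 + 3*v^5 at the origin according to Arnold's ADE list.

A_4

The Hessian of f at 0 is [[6, 0], [0, 0]] with rank 1, so corank 1. A Groebner basis of the Jacobian ideal J(f) in C{u,v} is {v^4, u}; counting standard monomials gives mu = 4. Corank 1: A-series; mu = 4 gives A_4.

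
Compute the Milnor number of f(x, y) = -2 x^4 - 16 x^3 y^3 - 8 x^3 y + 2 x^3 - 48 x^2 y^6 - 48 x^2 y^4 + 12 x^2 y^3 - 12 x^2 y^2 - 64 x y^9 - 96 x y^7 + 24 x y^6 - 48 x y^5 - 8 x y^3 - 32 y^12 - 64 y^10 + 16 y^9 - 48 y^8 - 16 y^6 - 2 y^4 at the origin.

6

The Hessian of f at 0 has rank 0. Corank 2; j^3 = 2*x^3 is a perfect cube, so E-series; the 4-jet and mu = 6 give E_6.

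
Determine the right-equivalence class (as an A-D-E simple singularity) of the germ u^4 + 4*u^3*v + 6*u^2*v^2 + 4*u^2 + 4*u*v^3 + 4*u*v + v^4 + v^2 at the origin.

The Hessian of f at 0 has rank 1. Corank 1: A-series; mu = 3 gives A_3.

A_3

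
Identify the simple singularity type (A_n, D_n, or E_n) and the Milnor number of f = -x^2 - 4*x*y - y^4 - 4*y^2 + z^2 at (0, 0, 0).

Type A_{3}, Milnor number mu = 3.

The Hessian of f at 0 has rank 2. Corank 1: A-series; mu = 3 gives A_3.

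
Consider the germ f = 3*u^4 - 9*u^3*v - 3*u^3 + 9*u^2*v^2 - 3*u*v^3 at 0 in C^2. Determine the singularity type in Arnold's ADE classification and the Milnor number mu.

The Hessian of f at 0 is [[0, 0], [0, 0]] with rank 0, so corank 2. A Groebner basis of the Jacobian ideal J(f) in C{u,v} is {3*u^2 + v^4 + v^3, u^3, u^2*v - u^2 - v^3/3, -2*u^2 + u*v^2 - 2*v^3/3}; counting standard monomials gives mu = 7. Corank 2; j^3 = -3*u^3 is a perfect cube, so E-series; the 4-jet and mu = 7 give E_7.

Type E_7, Milnor number mu = 7.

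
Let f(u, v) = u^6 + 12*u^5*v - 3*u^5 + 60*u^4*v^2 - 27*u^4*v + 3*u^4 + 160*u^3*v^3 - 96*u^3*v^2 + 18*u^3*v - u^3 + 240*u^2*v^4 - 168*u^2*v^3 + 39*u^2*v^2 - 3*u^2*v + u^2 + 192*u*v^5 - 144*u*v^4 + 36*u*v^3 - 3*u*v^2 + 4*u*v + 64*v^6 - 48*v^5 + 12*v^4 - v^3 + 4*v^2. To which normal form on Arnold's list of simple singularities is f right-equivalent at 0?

The Hessian of f at 0 has rank 1. Corank 1: A-series; mu = 2 gives A_2.

A_{2}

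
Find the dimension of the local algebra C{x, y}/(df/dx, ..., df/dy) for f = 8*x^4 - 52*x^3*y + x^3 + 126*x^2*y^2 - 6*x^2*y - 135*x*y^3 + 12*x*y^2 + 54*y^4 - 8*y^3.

7

The Hessian of f at 0 is [[0, 0], [0, 0]] with rank 0, so corank 2. A Groebner basis of the Jacobian ideal J(f) in C{x,y} is {3*x^2/4 - 3*x*y + y^4 + y^3/4 + 3*y^2, x^3 + 21*x^2/2 - 42*x*y - 9*y^3/2 + 42*y^2, x^2*y + 15*x^2/4 - 15*x*y - 11*y^3/4 + 15*y^2, x^2 + x*y^2 - 4*x*y - 5*y^3/3 + 4*y^2}; counting standard monomials gives mu = 7. Corank 2; j^3 = (x - 2*y)^3 is a perfect cube, so E-series; the 4-jet and mu = 7 give E_7.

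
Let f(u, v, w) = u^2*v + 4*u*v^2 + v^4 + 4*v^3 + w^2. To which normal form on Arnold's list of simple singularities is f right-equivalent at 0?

D_{5}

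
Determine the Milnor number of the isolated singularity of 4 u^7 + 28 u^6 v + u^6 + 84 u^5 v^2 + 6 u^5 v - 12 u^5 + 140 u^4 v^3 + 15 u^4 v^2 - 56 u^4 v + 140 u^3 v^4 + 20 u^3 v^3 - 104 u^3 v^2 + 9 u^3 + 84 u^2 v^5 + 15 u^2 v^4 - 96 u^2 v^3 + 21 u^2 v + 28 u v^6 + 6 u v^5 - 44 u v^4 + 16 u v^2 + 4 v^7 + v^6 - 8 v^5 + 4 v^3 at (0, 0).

7

The Hessian of f at 0 is [[0, 0], [0, 0]] with rank 0, so corank 2. A Groebner basis of the Jacobian ideal J(f) in C{u,v} is {-243*u^2/2 - 405*u*v/2 + v^4 - 81*v^2, u^3 + 12*u^2 + 16*u*v + 8*v^3/27 + 16*v^2/3, u^2*v - 12*u^2 - 16*u*v - 4*v^3/9 - 16*v^2/3, 9*u^2 + u*v^2 + 12*u*v + 2*v^3/3 + 4*v^2}; counting standard monomials gives mu = 7. Corank 2; j^3 = (u + v)*(3*u + 2*v)^2 has shape L^2 M (L != M), so D-series; mu = 7 gives D_7.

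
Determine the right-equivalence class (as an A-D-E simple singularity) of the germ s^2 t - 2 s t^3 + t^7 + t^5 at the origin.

The Hessian of f at 0 has rank 0. Corank 2; j^3 = s^2*t has shape L^2 M (L != M), so D-series; mu = 8 gives D_8.

D_8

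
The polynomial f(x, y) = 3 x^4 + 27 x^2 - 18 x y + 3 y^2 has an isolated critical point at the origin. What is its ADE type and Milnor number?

The Hessian of f at 0 has rank 1. Corank 1: A-series; mu = 3 gives A_3.

Type A_3, Milnor number mu = 3.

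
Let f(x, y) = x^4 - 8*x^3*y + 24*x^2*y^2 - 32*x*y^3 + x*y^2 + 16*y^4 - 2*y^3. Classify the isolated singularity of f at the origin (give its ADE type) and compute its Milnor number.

Type D_{5}, Milnor number mu = 5.

The Hessian of f at 0 has rank 0. Corank 2; j^3 = y^2*(x - 2*y) has shape L^2 M (L != M), so D-series; mu = 5 gives D_5.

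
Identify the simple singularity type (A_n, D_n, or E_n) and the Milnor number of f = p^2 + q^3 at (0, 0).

The Hessian of f at 0 has rank 1. Corank 1: A-series; mu = 2 gives A_2.

Type A_{2}, Milnor number mu = 2.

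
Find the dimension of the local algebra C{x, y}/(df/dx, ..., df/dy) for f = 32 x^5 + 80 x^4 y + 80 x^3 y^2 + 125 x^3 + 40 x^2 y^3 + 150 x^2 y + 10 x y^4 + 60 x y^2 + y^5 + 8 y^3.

The Hessian of f at 0 is [[0, 0], [0, 0]] with rank 0, so corank 2. A Groebner basis of the Jacobian ideal J(f) in C{x,y} is {y^5, x*y^3 + 17*y^4/40, x^2 + 4*x*y/5 + 4*y^2/25}; counting standard monomials gives mu = 8. Corank 2; j^3 = (5*x + 2*y)^3 is a perfect cube, so E-series; the 5-jet and mu = 8 give E_8.

8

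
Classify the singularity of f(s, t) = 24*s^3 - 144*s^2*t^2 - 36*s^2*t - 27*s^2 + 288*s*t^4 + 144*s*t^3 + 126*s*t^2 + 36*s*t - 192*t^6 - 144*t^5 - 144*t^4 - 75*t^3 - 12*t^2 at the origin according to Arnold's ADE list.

A2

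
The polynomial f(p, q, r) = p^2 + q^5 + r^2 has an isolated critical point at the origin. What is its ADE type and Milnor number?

Type A_4, Milnor number mu = 4.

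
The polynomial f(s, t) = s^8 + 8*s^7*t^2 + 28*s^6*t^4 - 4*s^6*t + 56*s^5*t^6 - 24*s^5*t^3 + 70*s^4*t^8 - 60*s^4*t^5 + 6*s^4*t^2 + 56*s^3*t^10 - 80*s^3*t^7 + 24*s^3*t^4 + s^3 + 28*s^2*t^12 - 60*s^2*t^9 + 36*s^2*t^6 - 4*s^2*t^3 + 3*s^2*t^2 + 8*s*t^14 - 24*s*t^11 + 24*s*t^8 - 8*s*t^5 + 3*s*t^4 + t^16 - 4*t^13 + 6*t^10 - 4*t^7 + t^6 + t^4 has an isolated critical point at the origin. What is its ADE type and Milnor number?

Type E6, Milnor number mu = 6.

The Hessian of f at 0 has rank 0. Corank 2; j^3 = s^3 is a perfect cube, so E-series; the 4-jet and mu = 6 give E_6.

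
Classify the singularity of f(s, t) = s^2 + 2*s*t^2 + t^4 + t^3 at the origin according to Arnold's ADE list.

The Hessian of f at 0 has rank 1. Corank 1: A-series; mu = 2 gives A_2.

A_2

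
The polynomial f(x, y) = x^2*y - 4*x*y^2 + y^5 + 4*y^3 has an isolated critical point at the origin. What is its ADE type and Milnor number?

The Hessian of f at 0 is [[0, 0], [0, 0]] with rank 0, so corank 2. A Groebner basis of the Jacobian ideal J(f) in C{x,y} is {x^2/5 + y^4 - 4*y^2/5, x^3 - 8*y^3, x*y - 2*y^2}; counting standard monomials gives mu = 6. Corank 2; j^3 = y*(x - 2*y)^2 has shape L^2 M (L != M), so D-series; mu = 6 gives D_6.

Type D6, Milnor number mu = 6.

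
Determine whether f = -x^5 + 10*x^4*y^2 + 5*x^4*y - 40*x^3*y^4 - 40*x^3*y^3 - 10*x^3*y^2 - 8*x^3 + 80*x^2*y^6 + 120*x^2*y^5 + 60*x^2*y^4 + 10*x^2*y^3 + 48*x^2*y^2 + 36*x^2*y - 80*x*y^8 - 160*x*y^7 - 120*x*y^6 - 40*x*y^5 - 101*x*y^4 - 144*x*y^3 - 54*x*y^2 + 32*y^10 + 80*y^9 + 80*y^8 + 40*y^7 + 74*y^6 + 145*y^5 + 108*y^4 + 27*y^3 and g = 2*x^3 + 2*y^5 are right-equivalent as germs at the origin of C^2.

Yes.

The Hessian of f at 0 has rank 0. Corank 2; j^3 = -(2*x - 3*y)^3 is a perfect cube, so E-series; the 5-jet and mu = 8 give E_8. The Hessian of g at 0 has rank 0. Corank 2; j^3 = 2*x^3 is a perfect cube, so E-series; the 5-jet and mu = 8 give E_8. Both have type E_8, hence right-equivalent.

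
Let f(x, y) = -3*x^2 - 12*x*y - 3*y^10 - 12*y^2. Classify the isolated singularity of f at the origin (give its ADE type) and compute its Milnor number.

The Hessian of f at 0 has rank 1. Corank 1: A-series; mu = 9 gives A_9.

Type A_9, Milnor number mu = 9.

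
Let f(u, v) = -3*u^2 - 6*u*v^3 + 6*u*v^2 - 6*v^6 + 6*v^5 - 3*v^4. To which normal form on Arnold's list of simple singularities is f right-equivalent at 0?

The Hessian of f at 0 has rank 1. Corank 1: A-series; mu = 5 gives A_5.

A5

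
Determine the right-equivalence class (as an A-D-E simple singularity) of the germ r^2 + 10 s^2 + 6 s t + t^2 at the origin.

A1

The Hessian of f at 0 has rank 3. Corank 0: nondegenerate Morse point, so A_1.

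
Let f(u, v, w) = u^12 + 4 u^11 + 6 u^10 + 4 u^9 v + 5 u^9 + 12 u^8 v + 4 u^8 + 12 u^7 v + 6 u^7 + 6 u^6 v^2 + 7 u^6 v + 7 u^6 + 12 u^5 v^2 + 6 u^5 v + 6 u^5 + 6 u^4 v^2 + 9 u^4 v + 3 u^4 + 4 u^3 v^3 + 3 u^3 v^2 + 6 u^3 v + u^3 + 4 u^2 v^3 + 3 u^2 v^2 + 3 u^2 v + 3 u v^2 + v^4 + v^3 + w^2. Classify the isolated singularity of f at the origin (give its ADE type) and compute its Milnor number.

The Hessian of f at 0 is [[0, 0, 0], [0, 0, 0], [0, 0, 2]] with rank 1, so corank 2. A Groebner basis of the Jacobian ideal J(f) in C{u,v,w} is {u^3 + 3*u^2/2 + 3*u*v + 3*v^2/2, u^2*v - u^2 - 2*u*v - v^2, u^2/2 + u*v^2 + u*v + v^2/2, v^3, w}; counting standard monomials gives mu = 6. Corank 2; j^3 = (u + v)^3 is a perfect cube, so E-series; the 4-jet and mu = 6 give E_6.

Type E_{6}, Milnor number mu = 6.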